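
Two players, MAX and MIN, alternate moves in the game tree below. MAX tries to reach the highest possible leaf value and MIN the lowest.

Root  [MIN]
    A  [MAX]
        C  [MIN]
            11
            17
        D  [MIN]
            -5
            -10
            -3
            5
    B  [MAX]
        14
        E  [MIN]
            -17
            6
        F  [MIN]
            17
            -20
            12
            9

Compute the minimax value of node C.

11

C (MIN): min(11, 17) = 11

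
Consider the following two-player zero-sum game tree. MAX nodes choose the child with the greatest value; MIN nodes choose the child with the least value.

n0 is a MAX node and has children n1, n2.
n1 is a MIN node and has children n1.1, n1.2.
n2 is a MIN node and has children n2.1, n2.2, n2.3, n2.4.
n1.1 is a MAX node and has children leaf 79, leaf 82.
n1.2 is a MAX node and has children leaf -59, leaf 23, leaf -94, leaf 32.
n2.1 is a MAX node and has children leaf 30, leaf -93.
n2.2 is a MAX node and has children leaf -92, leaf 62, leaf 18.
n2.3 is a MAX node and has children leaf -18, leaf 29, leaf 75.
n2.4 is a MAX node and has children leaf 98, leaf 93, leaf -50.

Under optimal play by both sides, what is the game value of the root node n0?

32

n1.1 (MAX): max(79, 82) = 82
n1.2 (MAX): max(-59, 23, -94, 32) = 32
n1 (MIN): min(82, 32) = 32
n2.1 (MAX): max(30, -93) = 30
n2.2 (MAX): max(-92, 62, 18) = 62
n2.3 (MAX): max(-18, 29, 75) = 75
n2.4 (MAX): max(98, 93, -50) = 98
n2 (MIN): min(30, 62, 75, 98) = 30
n0 (MAX): max(32, 30) = 32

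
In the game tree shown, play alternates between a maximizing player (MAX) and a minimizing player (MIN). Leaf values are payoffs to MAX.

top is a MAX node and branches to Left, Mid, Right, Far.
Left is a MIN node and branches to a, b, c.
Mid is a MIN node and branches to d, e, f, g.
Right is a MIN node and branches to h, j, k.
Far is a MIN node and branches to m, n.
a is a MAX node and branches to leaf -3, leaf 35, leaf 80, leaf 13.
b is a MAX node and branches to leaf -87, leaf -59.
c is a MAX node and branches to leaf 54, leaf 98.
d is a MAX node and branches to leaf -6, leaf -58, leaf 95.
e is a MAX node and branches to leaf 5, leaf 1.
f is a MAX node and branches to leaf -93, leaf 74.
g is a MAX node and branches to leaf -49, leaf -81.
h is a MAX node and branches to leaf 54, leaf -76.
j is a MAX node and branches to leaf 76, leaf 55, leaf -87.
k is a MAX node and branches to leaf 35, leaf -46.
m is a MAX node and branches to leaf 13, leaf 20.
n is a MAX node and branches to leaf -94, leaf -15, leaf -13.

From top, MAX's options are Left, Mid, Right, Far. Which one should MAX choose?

Right

a (MAX): max(-3, 35, 80, 13) = 80
b (MAX): max(-87, -59) = -59
c (MAX): max(54, 98) = 98
Left (MIN): min(80, -59, 98) = -59
d (MAX): max(-6, -58, 95) = 95
e (MAX): max(5, 1) = 5
f (MAX): max(-93, 74) = 74
g (MAX): max(-49, -81) = -49
Mid (MIN): min(95, 5, 74, -49) = -49
h (MAX): max(54, -76) = 54
j (MAX): max(76, 55, -87) = 76
k (MAX): max(35, -46) = 35
Right (MIN): min(54, 76, 35) = 35
m (MAX): max(13, 20) = 20
n (MAX): max(-94, -15, -13) = -13
Far (MIN): min(20, -13) = -13
top (MAX): max(-59, -49, 35, -13) = 35
MAX at top wants the highest of {Left=-59, Mid=-49, Right=35, Far=-13}, so chooses Right.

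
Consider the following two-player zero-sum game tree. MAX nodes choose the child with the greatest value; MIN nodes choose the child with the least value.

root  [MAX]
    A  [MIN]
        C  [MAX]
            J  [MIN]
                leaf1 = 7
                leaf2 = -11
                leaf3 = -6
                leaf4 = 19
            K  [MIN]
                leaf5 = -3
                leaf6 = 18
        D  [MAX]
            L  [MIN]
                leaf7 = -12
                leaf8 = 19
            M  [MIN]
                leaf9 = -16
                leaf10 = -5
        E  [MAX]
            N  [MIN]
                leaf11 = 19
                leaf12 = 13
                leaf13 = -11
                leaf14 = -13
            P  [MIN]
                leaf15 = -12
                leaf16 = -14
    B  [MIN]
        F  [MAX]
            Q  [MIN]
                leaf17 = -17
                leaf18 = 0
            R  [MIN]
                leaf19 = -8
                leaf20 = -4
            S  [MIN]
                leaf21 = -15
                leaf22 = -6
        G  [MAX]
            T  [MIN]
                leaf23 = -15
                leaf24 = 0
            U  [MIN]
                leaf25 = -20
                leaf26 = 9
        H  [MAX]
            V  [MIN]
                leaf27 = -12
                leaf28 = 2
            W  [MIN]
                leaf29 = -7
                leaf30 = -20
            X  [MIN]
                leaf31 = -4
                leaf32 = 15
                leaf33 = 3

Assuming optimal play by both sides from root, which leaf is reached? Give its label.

J (MIN): min(7, -11, -6, 19) = -11
K (MIN): min(-3, 18) = -3
C (MAX): max(-11, -3) = -3
L (MIN): min(-12, 19) = -12
M (MIN): min(-16, -5) = -16
D (MAX): max(-12, -16) = -12
N (MIN): min(19, 13, -11, -13) = -13
P (MIN): min(-12, -14) = -14
E (MAX): max(-13, -14) = -13
A (MIN): min(-3, -12, -13) = -13
Q (MIN): min(-17, 0) = -17
R (MIN): min(-8, -4) = -8
S (MIN): min(-15, -6) = -15
F (MAX): max(-17, -8, -15) = -8
T (MIN): min(-15, 0) = -15
U (MIN): min(-20, 9) = -20
G (MAX): max(-15, -20) = -15
V (MIN): min(-12, 2) = -12
W (MIN): min(-7, -20) = -20
X (MIN): min(-4, 15, 3) = -4
H (MAX): max(-12, -20, -4) = -4
B (MIN): min(-8, -15, -4) = -15
root (MAX): max(-13, -15) = -13
At root, MAX picks A (highest: -13).
At A, MIN picks E (lowest: -13).
At E, MAX picks N (highest: -13).
At N, MIN picks leaf14 (lowest: -13).
Terminal value -13.

leaf14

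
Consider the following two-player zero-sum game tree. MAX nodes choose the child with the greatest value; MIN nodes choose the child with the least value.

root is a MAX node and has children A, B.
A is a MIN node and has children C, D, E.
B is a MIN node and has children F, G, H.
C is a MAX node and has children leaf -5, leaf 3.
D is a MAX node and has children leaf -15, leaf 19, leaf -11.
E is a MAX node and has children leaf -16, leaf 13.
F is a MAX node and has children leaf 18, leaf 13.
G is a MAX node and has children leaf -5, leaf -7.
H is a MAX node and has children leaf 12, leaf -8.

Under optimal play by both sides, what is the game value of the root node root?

C (MAX): max(-5, 3) = 3
D (MAX): max(-15, 19, -11) = 19
E (MAX): max(-16, 13) = 13
A (MIN): min(3, 19, 13) = 3
F (MAX): max(18, 13) = 18
G (MAX): max(-5, -7) = -5
H (MAX): max(12, -8) = 12
B (MIN): min(18, -5, 12) = -5
root (MAX): max(3, -5) = 3

3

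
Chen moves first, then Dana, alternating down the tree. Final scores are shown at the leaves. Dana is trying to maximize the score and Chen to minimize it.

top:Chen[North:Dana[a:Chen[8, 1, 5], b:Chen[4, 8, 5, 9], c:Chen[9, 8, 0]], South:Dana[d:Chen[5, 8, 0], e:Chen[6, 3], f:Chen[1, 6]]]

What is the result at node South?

d (Chen): min(5, 8, 0) = 0
e (Chen): min(6, 3) = 3
f (Chen): min(1, 6) = 1
South (Dana): max(0, 3, 1) = 3

3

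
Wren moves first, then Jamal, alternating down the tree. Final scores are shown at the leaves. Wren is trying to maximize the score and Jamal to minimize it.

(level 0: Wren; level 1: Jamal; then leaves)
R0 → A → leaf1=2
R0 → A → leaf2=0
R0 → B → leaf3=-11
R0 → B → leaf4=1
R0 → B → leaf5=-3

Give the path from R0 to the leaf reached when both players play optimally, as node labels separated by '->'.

R0 -> A -> leaf2

A (Jamal): min(2, 0) = 0
B (Jamal): min(-11, 1, -3) = -11
R0 (Wren): max(0, -11) = 0
At R0, Wren picks A (highest: 0).
At A, Jamal picks leaf2 (lowest: 0).
Terminal value 0.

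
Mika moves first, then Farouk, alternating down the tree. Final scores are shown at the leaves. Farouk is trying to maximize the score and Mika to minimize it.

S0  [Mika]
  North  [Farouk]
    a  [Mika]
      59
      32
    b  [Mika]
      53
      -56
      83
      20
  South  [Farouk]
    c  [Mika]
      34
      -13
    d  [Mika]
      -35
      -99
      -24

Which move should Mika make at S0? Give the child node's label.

a (Mika): min(59, 32) = 32
b (Mika): min(53, -56, 83, 20) = -56
North (Farouk): max(32, -56) = 32
c (Mika): min(34, -13) = -13
d (Mika): min(-35, -99, -24) = -99
South (Farouk): max(-13, -99) = -13
S0 (Mika): min(32, -13) = -13
Mika at S0 wants the lowest of {North=32, South=-13}, so chooses South.

South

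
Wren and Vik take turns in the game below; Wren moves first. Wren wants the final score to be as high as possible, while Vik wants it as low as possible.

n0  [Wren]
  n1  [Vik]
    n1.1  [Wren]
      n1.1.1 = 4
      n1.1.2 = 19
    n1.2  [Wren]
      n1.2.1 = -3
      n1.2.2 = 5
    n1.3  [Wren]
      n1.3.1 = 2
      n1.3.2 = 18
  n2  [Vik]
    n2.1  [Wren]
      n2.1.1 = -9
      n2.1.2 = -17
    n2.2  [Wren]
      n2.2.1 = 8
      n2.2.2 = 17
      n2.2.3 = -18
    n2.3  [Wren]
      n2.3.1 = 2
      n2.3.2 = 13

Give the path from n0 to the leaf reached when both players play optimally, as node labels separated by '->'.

n1.1 (Wren): max(4, 19) = 19
n1.2 (Wren): max(-3, 5) = 5
n1.3 (Wren): max(2, 18) = 18
n1 (Vik): min(19, 5, 18) = 5
n2.1 (Wren): max(-9, -17) = -9
n2.2 (Wren): max(8, 17, -18) = 17
n2.3 (Wren): max(2, 13) = 13
n2 (Vik): min(-9, 17, 13) = -9
n0 (Wren): max(5, -9) = 5
At n0, Wren picks n1 (highest: 5).
At n1, Vik picks n1.2 (lowest: 5).
At n1.2, Wren picks n1.2.2 (highest: 5).
Terminal value 5.

n0 -> n1 -> n1.2 -> n1.2.2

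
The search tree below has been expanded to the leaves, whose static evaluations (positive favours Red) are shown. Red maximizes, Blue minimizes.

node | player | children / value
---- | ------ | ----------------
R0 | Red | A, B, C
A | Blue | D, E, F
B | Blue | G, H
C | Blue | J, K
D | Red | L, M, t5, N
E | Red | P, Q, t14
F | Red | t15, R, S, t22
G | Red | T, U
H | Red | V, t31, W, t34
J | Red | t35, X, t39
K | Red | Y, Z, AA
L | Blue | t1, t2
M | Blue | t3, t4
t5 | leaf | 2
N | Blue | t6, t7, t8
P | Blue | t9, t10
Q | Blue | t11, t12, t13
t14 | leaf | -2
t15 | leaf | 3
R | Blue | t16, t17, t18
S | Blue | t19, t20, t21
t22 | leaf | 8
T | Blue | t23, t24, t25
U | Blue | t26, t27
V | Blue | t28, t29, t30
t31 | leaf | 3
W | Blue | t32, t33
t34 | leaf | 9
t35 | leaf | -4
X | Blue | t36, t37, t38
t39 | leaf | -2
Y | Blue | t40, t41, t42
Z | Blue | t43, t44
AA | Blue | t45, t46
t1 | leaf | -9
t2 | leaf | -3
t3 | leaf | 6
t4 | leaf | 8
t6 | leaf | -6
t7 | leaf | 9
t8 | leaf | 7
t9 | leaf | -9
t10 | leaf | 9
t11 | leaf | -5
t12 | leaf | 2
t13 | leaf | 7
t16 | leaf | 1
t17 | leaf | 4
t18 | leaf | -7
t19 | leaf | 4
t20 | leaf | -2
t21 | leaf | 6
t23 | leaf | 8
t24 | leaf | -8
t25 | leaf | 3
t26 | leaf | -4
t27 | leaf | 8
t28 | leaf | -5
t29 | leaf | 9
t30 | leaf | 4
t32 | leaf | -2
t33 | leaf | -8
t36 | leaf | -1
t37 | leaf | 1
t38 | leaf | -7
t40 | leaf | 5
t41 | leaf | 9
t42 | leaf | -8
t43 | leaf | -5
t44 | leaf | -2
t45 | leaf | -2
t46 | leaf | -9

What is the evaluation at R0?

L (Blue): min(-9, -3) = -9
M (Blue): min(6, 8) = 6
N (Blue): min(-6, 9, 7) = -6
D (Red): max(-9, 6, 2, -6) = 6
P (Blue): min(-9, 9) = -9
Q (Blue): min(-5, 2, 7) = -5
E (Red): max(-9, -5, -2) = -2
R (Blue): min(1, 4, -7) = -7
S (Blue): min(4, -2, 6) = -2
F (Red): max(3, -7, -2, 8) = 8
A (Blue): min(6, -2, 8) = -2
T (Blue): min(8, -8, 3) = -8
U (Blue): min(-4, 8) = -4
G (Red): max(-8, -4) = -4
V (Blue): min(-5, 9, 4) = -5
W (Blue): min(-2, -8) = -8
H (Red): max(-5, 3, -8, 9) = 9
B (Blue): min(-4, 9) = -4
X (Blue): min(-1, 1, -7) = -7
J (Red): max(-4, -7, -2) = -2
Y (Blue): min(5, 9, -8) = -8
Z (Blue): min(-5, -2) = -5
AA (Blue): min(-2, -9) = -9
K (Red): max(-8, -5, -9) = -5
C (Blue): min(-2, -5) = -5
R0 (Red): max(-2, -4, -5) = -2

-2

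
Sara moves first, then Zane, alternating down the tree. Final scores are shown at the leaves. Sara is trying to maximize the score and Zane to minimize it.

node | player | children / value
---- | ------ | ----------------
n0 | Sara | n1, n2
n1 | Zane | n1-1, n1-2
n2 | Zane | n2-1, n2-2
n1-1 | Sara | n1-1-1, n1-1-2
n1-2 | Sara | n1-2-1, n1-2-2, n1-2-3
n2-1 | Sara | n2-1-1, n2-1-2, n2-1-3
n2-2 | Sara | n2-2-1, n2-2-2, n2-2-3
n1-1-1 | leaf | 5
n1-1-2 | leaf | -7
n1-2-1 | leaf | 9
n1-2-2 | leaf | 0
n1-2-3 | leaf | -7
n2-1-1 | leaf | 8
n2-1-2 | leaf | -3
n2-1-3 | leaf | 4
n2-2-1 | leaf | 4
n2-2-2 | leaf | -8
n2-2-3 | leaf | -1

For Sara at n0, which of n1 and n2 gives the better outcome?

n1-1 (Sara): max(5, -7) = 5
n1-2 (Sara): max(9, 0, -7) = 9
n1 (Zane): min(5, 9) = 5
n2-1 (Sara): max(8, -3, 4) = 8
n2-2 (Sara): max(4, -8, -1) = 4
n2 (Zane): min(8, 4) = 4
Sara prefers the higher value; n1=5, n2=4. n1 is better since 5 > 4.

n1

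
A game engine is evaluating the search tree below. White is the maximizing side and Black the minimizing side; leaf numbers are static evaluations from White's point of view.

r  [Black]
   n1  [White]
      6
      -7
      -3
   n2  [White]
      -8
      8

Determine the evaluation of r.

n1 (White): max(6, -7, -3) = 6
n2 (White): max(-8, 8) = 8
r (Black): min(6, 8) = 6

6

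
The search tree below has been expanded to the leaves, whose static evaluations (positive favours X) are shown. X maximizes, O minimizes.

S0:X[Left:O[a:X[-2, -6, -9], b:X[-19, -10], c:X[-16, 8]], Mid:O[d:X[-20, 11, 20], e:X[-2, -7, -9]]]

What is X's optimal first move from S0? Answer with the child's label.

Mid

a (X): max(-2, -6, -9) = -2
b (X): max(-19, -10) = -10
c (X): max(-16, 8) = 8
Left (O): min(-2, -10, 8) = -10
d (X): max(-20, 11, 20) = 20
e (X): max(-2, -7, -9) = -2
Mid (O): min(20, -2) = -2
S0 (X): max(-10, -2) = -2
X at S0 wants the highest of {Left=-10, Mid=-2}, so chooses Mid.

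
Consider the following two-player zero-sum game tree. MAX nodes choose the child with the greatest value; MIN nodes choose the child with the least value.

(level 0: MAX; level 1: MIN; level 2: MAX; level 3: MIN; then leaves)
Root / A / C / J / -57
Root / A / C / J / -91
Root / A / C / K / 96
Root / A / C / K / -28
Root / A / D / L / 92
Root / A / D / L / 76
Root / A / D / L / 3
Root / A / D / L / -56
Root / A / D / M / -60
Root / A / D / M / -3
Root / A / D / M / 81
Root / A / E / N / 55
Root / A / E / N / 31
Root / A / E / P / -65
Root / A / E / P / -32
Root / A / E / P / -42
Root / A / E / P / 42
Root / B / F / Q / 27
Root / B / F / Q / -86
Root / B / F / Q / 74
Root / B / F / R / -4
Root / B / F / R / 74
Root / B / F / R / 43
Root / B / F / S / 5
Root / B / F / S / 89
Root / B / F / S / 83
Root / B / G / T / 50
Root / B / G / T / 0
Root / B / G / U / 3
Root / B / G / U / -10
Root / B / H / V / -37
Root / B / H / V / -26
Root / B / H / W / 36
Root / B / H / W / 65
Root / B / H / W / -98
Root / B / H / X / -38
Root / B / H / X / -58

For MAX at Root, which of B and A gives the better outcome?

B

Q (MIN): min(27, -86, 74) = -86
R (MIN): min(-4, 74, 43) = -4
S (MIN): min(5, 89, 83) = 5
F (MAX): max(-86, -4, 5) = 5
T (MIN): min(50, 0) = 0
U (MIN): min(3, -10) = -10
G (MAX): max(0, -10) = 0
V (MIN): min(-37, -26) = -37
W (MIN): min(36, 65, -98) = -98
X (MIN): min(-38, -58) = -58
H (MAX): max(-37, -98, -58) = -37
B (MIN): min(5, 0, -37) = -37
J (MIN): min(-57, -91) = -91
K (MIN): min(96, -28) = -28
C (MAX): max(-91, -28) = -28
L (MIN): min(92, 76, 3, -56) = -56
M (MIN): min(-60, -3, 81) = -60
D (MAX): max(-56, -60) = -56
N (MIN): min(55, 31) = 31
P (MIN): min(-65, -32, -42, 42) = -65
E (MAX): max(31, -65) = 31
A (MIN): min(-28, -56, 31) = -56
MAX prefers the higher value; B=-37, A=-56. B is better since -37 > -56.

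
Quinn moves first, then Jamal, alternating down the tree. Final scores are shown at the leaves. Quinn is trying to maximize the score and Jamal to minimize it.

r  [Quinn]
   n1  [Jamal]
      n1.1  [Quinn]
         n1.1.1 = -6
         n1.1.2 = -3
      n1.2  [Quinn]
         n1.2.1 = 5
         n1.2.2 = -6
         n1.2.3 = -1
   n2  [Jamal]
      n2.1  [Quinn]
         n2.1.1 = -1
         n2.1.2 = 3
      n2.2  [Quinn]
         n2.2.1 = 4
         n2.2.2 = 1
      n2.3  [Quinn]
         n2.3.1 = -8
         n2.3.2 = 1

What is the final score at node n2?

1

n2.1 (Quinn): max(-1, 3) = 3
n2.2 (Quinn): max(4, 1) = 4
n2.3 (Quinn): max(-8, 1) = 1
n2 (Jamal): min(3, 4, 1) = 1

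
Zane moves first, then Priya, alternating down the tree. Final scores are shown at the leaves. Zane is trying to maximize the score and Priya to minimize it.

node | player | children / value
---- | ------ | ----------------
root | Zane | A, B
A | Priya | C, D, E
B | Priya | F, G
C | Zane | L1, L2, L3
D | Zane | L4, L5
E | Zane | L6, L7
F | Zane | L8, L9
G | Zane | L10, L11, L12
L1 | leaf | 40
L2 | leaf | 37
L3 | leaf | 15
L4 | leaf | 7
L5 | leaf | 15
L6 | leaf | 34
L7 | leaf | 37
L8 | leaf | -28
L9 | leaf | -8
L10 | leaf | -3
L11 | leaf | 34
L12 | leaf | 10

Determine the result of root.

C (Zane): max(40, 37, 15) = 40
D (Zane): max(7, 15) = 15
E (Zane): max(34, 37) = 37
A (Priya): min(40, 15, 37) = 15
F (Zane): max(-28, -8) = -8
G (Zane): max(-3, 34, 10) = 34
B (Priya): min(-8, 34) = -8
root (Zane): max(15, -8) = 15

15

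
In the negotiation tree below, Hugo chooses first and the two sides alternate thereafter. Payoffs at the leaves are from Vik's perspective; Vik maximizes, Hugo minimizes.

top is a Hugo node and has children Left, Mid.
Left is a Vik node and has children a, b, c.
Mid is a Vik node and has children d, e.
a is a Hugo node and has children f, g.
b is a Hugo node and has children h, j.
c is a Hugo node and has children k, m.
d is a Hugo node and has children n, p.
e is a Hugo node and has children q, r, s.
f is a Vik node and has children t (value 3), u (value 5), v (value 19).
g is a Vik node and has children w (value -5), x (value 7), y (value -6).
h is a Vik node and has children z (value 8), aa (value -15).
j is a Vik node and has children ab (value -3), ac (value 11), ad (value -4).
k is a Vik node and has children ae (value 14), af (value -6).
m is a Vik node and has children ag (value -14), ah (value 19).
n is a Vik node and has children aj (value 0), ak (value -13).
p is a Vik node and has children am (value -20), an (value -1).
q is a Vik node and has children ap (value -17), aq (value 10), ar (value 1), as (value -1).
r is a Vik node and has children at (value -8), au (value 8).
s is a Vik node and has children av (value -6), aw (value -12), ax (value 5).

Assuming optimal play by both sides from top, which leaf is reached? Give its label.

ax

f (Vik): max(3, 5, 19) = 19
g (Vik): max(-5, 7, -6) = 7
a (Hugo): min(19, 7) = 7
h (Vik): max(8, -15) = 8
j (Vik): max(-3, 11, -4) = 11
b (Hugo): min(8, 11) = 8
k (Vik): max(14, -6) = 14
m (Vik): max(-14, 19) = 19
c (Hugo): min(14, 19) = 14
Left (Vik): max(7, 8, 14) = 14
n (Vik): max(0, -13) = 0
p (Vik): max(-20, -1) = -1
d (Hugo): min(0, -1) = -1
q (Vik): max(-17, 10, 1, -1) = 10
r (Vik): max(-8, 8) = 8
s (Vik): max(-6, -12, 5) = 5
e (Hugo): min(10, 8, 5) = 5
Mid (Vik): max(-1, 5) = 5
top (Hugo): min(14, 5) = 5
At top, Hugo picks Mid (lowest: 5).
At Mid, Vik picks e (highest: 5).
At e, Hugo picks s (lowest: 5).
At s, Vik picks ax (highest: 5).
Terminal value 5.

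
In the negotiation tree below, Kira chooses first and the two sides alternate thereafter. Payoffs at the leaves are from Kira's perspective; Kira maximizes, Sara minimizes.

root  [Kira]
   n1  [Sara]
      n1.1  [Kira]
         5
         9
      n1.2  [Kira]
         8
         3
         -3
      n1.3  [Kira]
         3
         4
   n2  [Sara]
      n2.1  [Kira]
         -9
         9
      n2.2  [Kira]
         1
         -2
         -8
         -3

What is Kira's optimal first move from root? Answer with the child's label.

n1

n1.1 (Kira): max(5, 9) = 9
n1.2 (Kira): max(8, 3, -3) = 8
n1.3 (Kira): max(3, 4) = 4
n1 (Sara): min(9, 8, 4) = 4
n2.1 (Kira): max(-9, 9) = 9
n2.2 (Kira): max(1, -2, -8, -3) = 1
n2 (Sara): min(9, 1) = 1
root (Kira): max(4, 1) = 4
Kira at root wants the highest of {n1=4, n2=1}, so chooses n1.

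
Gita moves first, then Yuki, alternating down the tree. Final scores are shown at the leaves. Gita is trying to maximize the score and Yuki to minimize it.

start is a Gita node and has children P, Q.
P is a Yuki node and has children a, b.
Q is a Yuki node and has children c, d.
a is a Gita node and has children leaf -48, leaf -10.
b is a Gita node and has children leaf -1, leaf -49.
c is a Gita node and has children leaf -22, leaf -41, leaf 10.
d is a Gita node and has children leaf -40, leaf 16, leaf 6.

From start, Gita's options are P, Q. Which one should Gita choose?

Q

a (Gita): max(-48, -10) = -10
b (Gita): max(-1, -49) = -1
P (Yuki): min(-10, -1) = -10
c (Gita): max(-22, -41, 10) = 10
d (Gita): max(-40, 16, 6) = 16
Q (Yuki): min(10, 16) = 10
start (Gita): max(-10, 10) = 10
Gita at start wants the highest of {P=-10, Q=10}, so chooses Q.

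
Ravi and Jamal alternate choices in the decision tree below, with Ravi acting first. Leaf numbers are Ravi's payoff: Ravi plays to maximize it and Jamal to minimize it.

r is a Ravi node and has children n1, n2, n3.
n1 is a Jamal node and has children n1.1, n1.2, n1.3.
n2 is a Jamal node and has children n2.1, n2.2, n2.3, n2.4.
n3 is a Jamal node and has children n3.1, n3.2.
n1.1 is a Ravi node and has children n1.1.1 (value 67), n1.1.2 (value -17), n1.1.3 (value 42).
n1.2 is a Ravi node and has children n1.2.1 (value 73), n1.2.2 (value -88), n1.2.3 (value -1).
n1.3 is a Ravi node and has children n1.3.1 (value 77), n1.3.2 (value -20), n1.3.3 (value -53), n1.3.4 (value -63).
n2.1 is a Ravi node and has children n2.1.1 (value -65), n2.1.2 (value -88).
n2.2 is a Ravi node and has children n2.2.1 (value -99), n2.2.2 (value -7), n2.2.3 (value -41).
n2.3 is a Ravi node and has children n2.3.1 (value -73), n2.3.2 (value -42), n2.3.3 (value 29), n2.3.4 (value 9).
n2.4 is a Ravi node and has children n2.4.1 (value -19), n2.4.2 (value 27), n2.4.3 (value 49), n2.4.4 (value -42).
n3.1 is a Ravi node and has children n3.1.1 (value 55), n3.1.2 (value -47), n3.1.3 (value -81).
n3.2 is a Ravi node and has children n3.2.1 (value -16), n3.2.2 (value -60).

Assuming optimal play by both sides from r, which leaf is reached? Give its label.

n1.1 (Ravi): max(67, -17, 42) = 67
n1.2 (Ravi): max(73, -88, -1) = 73
n1.3 (Ravi): max(77, -20, -53, -63) = 77
n1 (Jamal): min(67, 73, 77) = 67
n2.1 (Ravi): max(-65, -88) = -65
n2.2 (Ravi): max(-99, -7, -41) = -7
n2.3 (Ravi): max(-73, -42, 29, 9) = 29
n2.4 (Ravi): max(-19, 27, 49, -42) = 49
n2 (Jamal): min(-65, -7, 29, 49) = -65
n3.1 (Ravi): max(55, -47, -81) = 55
n3.2 (Ravi): max(-16, -60) = -16
n3 (Jamal): min(55, -16) = -16
r (Ravi): max(67, -65, -16) = 67
At r, Ravi picks n1 (highest: 67).
At n1, Jamal picks n1.1 (lowest: 67).
At n1.1, Ravi picks n1.1.1 (highest: 67).
Terminal value 67.

n1.1.1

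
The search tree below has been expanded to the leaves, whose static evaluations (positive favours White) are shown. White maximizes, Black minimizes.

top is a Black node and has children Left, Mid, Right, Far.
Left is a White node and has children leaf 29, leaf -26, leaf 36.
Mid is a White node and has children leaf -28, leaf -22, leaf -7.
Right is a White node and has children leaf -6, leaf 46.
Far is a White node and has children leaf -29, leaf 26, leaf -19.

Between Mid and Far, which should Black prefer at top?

Mid

Mid (White): max(-28, -22, -7) = -7
Far (White): max(-29, 26, -19) = 26
Black prefers the lower value; Mid=-7, Far=26. Mid is better since -7 < 26.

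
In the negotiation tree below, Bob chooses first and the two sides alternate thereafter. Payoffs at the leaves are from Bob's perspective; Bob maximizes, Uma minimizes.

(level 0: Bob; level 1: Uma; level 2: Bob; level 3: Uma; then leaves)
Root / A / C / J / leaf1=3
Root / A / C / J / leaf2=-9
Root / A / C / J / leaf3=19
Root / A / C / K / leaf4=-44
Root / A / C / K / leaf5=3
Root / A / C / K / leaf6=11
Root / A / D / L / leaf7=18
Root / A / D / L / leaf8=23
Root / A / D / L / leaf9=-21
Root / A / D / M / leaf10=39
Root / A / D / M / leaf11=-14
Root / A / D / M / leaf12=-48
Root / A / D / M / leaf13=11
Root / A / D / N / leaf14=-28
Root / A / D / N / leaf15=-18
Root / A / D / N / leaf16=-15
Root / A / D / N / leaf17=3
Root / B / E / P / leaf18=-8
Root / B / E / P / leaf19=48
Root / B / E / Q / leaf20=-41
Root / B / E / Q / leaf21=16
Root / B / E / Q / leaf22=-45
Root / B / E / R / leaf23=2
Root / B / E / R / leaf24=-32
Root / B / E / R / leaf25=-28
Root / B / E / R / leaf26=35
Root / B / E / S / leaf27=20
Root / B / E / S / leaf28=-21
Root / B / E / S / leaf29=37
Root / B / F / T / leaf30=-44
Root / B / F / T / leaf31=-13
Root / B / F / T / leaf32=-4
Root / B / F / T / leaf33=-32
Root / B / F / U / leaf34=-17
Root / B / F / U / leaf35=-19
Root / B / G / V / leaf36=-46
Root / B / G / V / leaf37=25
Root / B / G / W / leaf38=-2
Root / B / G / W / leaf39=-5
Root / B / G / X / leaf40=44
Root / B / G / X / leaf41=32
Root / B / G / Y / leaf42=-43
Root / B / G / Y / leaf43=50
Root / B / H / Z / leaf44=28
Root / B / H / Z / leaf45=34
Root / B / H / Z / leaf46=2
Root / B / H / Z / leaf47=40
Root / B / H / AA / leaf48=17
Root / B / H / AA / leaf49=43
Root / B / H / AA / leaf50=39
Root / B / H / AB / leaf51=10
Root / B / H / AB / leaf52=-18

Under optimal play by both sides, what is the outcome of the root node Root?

-19

J (Uma): min(3, -9, 19) = -9
K (Uma): min(-44, 3, 11) = -44
C (Bob): max(-9, -44) = -9
L (Uma): min(18, 23, -21) = -21
M (Uma): min(39, -14, -48, 11) = -48
N (Uma): min(-28, -18, -15, 3) = -28
D (Bob): max(-21, -48, -28) = -21
A (Uma): min(-9, -21) = -21
P (Uma): min(-8, 48) = -8
Q (Uma): min(-41, 16, -45) = -45
R (Uma): min(2, -32, -28, 35) = -32
S (Uma): min(20, -21, 37) = -21
E (Bob): max(-8, -45, -32, -21) = -8
T (Uma): min(-44, -13, -4, -32) = -44
U (Uma): min(-17, -19) = -19
F (Bob): max(-44, -19) = -19
V (Uma): min(-46, 25) = -46
W (Uma): min(-2, -5) = -5
X (Uma): min(44, 32) = 32
Y (Uma): min(-43, 50) = -43
G (Bob): max(-46, -5, 32, -43) = 32
Z (Uma): min(28, 34, 2, 40) = 2
AA (Uma): min(17, 43, 39) = 17
AB (Uma): min(10, -18) = -18
H (Bob): max(2, 17, -18) = 17
B (Uma): min(-8, -19, 32, 17) = -19
Root (Bob): max(-21, -19) = -19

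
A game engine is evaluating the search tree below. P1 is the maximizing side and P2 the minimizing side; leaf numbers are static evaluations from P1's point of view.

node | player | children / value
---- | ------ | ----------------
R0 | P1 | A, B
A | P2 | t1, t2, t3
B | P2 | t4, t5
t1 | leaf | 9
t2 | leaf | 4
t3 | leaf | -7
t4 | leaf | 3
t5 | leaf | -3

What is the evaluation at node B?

B (P2): min(3, -3) = -3

-3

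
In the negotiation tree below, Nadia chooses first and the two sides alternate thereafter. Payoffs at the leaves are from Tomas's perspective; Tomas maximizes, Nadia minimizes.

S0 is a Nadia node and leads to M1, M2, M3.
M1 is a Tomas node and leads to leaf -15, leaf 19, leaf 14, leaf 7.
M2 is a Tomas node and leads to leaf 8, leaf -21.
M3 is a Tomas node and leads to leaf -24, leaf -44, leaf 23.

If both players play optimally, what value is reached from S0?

M1 (Tomas): max(-15, 19, 14, 7) = 19
M2 (Tomas): max(8, -21) = 8
M3 (Tomas): max(-24, -44, 23) = 23
S0 (Nadia): min(19, 8, 23) = 8

8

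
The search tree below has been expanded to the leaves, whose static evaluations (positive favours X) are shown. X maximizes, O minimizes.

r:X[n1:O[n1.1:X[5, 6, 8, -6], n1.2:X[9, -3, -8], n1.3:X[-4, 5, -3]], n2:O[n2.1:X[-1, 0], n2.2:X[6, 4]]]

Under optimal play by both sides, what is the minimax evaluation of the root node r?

5

n1.1 (X): max(5, 6, 8, -6) = 8
n1.2 (X): max(9, -3, -8) = 9
n1.3 (X): max(-4, 5, -3) = 5
n1 (O): min(8, 9, 5) = 5
n2.1 (X): max(-1, 0) = 0
n2.2 (X): max(6, 4) = 6
n2 (O): min(0, 6) = 0
r (X): max(5, 0) = 5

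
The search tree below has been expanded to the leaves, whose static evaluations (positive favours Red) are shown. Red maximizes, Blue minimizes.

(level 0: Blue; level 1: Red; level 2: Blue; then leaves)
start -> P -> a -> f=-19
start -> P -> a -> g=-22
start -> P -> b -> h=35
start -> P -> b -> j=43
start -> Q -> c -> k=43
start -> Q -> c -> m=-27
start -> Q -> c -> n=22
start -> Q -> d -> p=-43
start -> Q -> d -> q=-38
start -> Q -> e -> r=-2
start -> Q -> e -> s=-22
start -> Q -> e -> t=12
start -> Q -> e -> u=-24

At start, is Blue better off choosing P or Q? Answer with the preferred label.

Q

a (Blue): min(-19, -22) = -22
b (Blue): min(35, 43) = 35
P (Red): max(-22, 35) = 35
c (Blue): min(43, -27, 22) = -27
d (Blue): min(-43, -38) = -43
e (Blue): min(-2, -22, 12, -24) = -24
Q (Red): max(-27, -43, -24) = -24
Blue prefers the lower value; P=35, Q=-24. Q is better since -24 < 35.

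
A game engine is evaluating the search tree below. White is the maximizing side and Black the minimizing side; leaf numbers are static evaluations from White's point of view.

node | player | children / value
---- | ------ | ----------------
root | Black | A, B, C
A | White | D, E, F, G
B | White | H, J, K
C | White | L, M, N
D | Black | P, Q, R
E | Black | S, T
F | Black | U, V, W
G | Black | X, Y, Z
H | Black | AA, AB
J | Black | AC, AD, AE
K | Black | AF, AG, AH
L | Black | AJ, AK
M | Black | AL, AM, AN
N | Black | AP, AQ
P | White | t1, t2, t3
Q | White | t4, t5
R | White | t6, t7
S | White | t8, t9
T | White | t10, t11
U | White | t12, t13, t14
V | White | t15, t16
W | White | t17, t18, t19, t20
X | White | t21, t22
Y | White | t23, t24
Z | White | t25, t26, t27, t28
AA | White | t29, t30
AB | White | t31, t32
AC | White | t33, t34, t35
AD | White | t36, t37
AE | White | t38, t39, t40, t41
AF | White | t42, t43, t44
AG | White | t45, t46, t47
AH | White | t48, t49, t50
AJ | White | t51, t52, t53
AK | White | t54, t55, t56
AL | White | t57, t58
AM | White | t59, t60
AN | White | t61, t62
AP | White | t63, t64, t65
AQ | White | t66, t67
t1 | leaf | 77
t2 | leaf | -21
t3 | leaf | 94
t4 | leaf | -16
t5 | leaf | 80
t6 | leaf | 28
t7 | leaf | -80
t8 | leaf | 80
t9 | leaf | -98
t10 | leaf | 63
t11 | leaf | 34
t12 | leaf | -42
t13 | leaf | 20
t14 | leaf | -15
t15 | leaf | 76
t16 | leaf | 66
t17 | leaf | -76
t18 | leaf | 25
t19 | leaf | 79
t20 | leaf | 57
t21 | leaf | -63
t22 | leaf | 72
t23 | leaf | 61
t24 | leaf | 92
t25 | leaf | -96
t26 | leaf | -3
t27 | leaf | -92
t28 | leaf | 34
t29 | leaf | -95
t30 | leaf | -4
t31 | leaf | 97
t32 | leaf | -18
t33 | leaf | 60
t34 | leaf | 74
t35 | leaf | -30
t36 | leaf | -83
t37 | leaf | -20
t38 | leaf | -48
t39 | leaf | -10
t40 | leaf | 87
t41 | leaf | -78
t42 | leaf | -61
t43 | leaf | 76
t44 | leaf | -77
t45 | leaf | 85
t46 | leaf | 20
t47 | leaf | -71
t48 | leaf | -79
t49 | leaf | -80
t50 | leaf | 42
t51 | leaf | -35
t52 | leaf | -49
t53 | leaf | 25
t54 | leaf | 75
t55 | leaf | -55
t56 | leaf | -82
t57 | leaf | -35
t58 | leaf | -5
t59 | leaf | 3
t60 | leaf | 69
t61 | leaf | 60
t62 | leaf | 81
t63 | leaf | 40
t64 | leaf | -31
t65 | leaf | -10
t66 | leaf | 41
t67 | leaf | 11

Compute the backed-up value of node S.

S (White): max(80, -98) = 80

80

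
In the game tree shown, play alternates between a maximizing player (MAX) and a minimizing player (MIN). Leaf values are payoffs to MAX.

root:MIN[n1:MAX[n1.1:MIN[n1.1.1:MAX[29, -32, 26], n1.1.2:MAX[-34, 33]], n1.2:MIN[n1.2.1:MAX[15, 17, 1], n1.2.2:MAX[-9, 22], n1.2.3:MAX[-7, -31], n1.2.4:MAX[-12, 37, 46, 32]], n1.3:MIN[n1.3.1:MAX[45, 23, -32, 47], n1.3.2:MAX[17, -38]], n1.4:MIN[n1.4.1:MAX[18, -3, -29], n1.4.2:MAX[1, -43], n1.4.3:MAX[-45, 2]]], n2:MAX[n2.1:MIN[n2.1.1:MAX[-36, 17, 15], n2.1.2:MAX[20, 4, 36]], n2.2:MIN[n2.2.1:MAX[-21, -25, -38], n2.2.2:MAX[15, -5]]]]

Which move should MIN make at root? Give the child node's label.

n1.1.1 (MAX): max(29, -32, 26) = 29
n1.1.2 (MAX): max(-34, 33) = 33
n1.1 (MIN): min(29, 33) = 29
n1.2.1 (MAX): max(15, 17, 1) = 17
n1.2.2 (MAX): max(-9, 22) = 22
n1.2.3 (MAX): max(-7, -31) = -7
n1.2.4 (MAX): max(-12, 37, 46, 32) = 46
n1.2 (MIN): min(17, 22, -7, 46) = -7
n1.3.1 (MAX): max(45, 23, -32, 47) = 47
n1.3.2 (MAX): max(17, -38) = 17
n1.3 (MIN): min(47, 17) = 17
n1.4.1 (MAX): max(18, -3, -29) = 18
n1.4.2 (MAX): max(1, -43) = 1
n1.4.3 (MAX): max(-45, 2) = 2
n1.4 (MIN): min(18, 1, 2) = 1
n1 (MAX): max(29, -7, 17, 1) = 29
n2.1.1 (MAX): max(-36, 17, 15) = 17
n2.1.2 (MAX): max(20, 4, 36) = 36
n2.1 (MIN): min(17, 36) = 17
n2.2.1 (MAX): max(-21, -25, -38) = -21
n2.2.2 (MAX): max(15, -5) = 15
n2.2 (MIN): min(-21, 15) = -21
n2 (MAX): max(17, -21) = 17
root (MIN): min(29, 17) = 17
MIN at root wants the lowest of {n1=29, n2=17}, so chooses n2.

n2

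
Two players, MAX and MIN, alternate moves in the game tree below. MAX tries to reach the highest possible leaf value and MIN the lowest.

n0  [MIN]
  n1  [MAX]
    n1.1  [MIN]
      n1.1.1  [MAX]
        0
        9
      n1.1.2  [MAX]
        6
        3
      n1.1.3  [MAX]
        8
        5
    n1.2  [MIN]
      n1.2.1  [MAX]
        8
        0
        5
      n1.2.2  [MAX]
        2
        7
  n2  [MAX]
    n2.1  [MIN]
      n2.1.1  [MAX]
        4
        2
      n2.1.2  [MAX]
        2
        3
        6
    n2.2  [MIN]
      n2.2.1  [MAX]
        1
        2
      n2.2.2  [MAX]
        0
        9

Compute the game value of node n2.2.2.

9

n2.2.2 (MAX): max(0, 9) = 9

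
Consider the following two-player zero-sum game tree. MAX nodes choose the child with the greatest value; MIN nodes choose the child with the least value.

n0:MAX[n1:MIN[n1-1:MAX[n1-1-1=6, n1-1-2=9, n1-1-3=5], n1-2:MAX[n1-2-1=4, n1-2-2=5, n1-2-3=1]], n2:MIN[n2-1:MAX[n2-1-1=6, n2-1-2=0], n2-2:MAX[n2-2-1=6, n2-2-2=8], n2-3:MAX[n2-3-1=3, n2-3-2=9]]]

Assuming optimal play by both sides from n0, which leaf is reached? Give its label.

n2-1-1

n1-1 (MAX): max(6, 9, 5) = 9
n1-2 (MAX): max(4, 5, 1) = 5
n1 (MIN): min(9, 5) = 5
n2-1 (MAX): max(6, 0) = 6
n2-2 (MAX): max(6, 8) = 8
n2-3 (MAX): max(3, 9) = 9
n2 (MIN): min(6, 8, 9) = 6
n0 (MAX): max(5, 6) = 6
At n0, MAX picks n2 (highest: 6).
At n2, MIN picks n2-1 (lowest: 6).
At n2-1, MAX picks n2-1-1 (highest: 6).
Terminal value 6.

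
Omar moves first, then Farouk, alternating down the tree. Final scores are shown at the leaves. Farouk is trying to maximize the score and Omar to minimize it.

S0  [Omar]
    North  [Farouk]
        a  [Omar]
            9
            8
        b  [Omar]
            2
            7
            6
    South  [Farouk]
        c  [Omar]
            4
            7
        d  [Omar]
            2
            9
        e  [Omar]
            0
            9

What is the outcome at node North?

8

a (Omar): min(9, 8) = 8
b (Omar): min(2, 7, 6) = 2
North (Farouk): max(8, 2) = 8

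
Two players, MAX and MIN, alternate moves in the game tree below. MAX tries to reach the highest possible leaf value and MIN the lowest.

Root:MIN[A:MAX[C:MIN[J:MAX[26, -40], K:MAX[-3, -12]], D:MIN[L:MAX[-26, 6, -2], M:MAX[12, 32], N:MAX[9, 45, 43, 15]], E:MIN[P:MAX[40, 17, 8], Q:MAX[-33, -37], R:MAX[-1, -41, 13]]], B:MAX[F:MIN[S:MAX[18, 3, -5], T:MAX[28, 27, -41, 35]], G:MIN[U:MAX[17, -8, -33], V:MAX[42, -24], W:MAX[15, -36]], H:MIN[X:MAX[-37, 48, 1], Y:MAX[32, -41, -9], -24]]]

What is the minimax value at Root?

6

J (MAX): max(26, -40) = 26
K (MAX): max(-3, -12) = -3
C (MIN): min(26, -3) = -3
L (MAX): max(-26, 6, -2) = 6
M (MAX): max(12, 32) = 32
N (MAX): max(9, 45, 43, 15) = 45
D (MIN): min(6, 32, 45) = 6
P (MAX): max(40, 17, 8) = 40
Q (MAX): max(-33, -37) = -33
R (MAX): max(-1, -41, 13) = 13
E (MIN): min(40, -33, 13) = -33
A (MAX): max(-3, 6, -33) = 6
S (MAX): max(18, 3, -5) = 18
T (MAX): max(28, 27, -41, 35) = 35
F (MIN): min(18, 35) = 18
U (MAX): max(17, -8, -33) = 17
V (MAX): max(42, -24) = 42
W (MAX): max(15, -36) = 15
G (MIN): min(17, 42, 15) = 15
X (MAX): max(-37, 48, 1) = 48
Y (MAX): max(32, -41, -9) = 32
H (MIN): min(48, 32, -24) = -24
B (MAX): max(18, 15, -24) = 18
Root (MIN): min(6, 18) = 6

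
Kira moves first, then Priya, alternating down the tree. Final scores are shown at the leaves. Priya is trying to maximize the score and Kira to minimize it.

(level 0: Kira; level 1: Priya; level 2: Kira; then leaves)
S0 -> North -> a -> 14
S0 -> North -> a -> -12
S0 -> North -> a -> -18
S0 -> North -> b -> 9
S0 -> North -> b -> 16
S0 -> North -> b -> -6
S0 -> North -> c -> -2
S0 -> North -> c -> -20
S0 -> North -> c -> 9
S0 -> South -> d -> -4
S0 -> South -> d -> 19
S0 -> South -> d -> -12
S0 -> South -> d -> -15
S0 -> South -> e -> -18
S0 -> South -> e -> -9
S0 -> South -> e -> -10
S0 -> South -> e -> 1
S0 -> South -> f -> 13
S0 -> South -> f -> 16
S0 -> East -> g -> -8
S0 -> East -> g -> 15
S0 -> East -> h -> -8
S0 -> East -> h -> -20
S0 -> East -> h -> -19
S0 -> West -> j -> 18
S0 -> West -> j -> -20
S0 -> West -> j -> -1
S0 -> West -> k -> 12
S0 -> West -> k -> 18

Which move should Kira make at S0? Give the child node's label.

East

a (Kira): min(14, -12, -18) = -18
b (Kira): min(9, 16, -6) = -6
c (Kira): min(-2, -20, 9) = -20
North (Priya): max(-18, -6, -20) = -6
d (Kira): min(-4, 19, -12, -15) = -15
e (Kira): min(-18, -9, -10, 1) = -18
f (Kira): min(13, 16) = 13
South (Priya): max(-15, -18, 13) = 13
g (Kira): min(-8, 15) = -8
h (Kira): min(-8, -20, -19) = -20
East (Priya): max(-8, -20) = -8
j (Kira): min(18, -20, -1) = -20
k (Kira): min(12, 18) = 12
West (Priya): max(-20, 12) = 12
S0 (Kira): min(-6, 13, -8, 12) = -8
Kira at S0 wants the lowest of {North=-6, South=13, East=-8, West=12}, so chooses East.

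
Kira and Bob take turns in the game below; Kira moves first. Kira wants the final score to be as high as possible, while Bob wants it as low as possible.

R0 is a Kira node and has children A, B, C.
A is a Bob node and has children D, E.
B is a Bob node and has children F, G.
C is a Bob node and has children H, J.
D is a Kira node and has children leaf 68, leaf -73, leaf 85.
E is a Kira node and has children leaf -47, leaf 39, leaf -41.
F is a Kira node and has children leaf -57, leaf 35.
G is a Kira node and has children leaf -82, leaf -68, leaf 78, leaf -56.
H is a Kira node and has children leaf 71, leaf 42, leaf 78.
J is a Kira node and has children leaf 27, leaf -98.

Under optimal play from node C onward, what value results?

H (Kira): max(71, 42, 78) = 78
J (Kira): max(27, -98) = 27
C (Bob): min(78, 27) = 27

27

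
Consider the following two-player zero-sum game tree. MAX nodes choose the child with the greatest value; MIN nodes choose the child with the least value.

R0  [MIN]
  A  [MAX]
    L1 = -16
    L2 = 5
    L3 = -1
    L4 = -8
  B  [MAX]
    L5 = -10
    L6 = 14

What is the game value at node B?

B (MAX): max(-10, 14) = 14

14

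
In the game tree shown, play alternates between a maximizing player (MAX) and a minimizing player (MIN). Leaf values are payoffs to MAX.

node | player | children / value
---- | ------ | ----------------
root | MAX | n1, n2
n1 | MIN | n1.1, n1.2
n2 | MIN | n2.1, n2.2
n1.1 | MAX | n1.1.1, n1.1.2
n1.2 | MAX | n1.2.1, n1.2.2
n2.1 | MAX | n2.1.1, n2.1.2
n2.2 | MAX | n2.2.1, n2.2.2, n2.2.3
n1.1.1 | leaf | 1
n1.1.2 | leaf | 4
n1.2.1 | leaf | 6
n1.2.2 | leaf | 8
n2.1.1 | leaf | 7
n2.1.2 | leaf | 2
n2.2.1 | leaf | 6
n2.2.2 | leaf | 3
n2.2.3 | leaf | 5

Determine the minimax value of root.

6

n1.1 (MAX): max(1, 4) = 4
n1.2 (MAX): max(6, 8) = 8
n1 (MIN): min(4, 8) = 4
n2.1 (MAX): max(7, 2) = 7
n2.2 (MAX): max(6, 3, 5) = 6
n2 (MIN): min(7, 6) = 6
root (MAX): max(4, 6) = 6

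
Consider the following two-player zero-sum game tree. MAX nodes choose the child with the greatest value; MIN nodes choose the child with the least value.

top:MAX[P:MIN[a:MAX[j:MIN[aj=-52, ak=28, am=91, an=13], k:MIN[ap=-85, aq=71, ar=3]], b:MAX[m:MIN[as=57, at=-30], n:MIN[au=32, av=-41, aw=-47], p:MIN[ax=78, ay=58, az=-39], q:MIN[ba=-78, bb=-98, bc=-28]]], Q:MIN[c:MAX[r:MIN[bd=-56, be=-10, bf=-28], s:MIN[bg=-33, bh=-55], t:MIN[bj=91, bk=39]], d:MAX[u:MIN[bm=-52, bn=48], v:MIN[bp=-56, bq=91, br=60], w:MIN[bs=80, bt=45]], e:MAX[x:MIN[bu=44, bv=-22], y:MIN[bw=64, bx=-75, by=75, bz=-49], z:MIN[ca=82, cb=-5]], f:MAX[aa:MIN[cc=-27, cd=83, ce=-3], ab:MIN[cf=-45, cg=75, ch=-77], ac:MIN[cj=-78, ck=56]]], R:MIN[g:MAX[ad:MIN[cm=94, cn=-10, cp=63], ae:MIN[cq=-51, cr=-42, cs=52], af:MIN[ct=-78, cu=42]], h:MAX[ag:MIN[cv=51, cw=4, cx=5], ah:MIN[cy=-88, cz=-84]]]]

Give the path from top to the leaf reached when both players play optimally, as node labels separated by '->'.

top -> R -> g -> ad -> cn

j (MIN): min(-52, 28, 91, 13) = -52
k (MIN): min(-85, 71, 3) = -85
a (MAX): max(-52, -85) = -52
m (MIN): min(57, -30) = -30
n (MIN): min(32, -41, -47) = -47
p (MIN): min(78, 58, -39) = -39
q (MIN): min(-78, -98, -28) = -98
b (MAX): max(-30, -47, -39, -98) = -30
P (MIN): min(-52, -30) = -52
r (MIN): min(-56, -10, -28) = -56
s (MIN): min(-33, -55) = -55
t (MIN): min(91, 39) = 39
c (MAX): max(-56, -55, 39) = 39
u (MIN): min(-52, 48) = -52
v (MIN): min(-56, 91, 60) = -56
w (MIN): min(80, 45) = 45
d (MAX): max(-52, -56, 45) = 45
x (MIN): min(44, -22) = -22
y (MIN): min(64, -75, 75, -49) = -75
z (MIN): min(82, -5) = -5
e (MAX): max(-22, -75, -5) = -5
aa (MIN): min(-27, 83, -3) = -27
ab (MIN): min(-45, 75, -77) = -77
ac (MIN): min(-78, 56) = -78
f (MAX): max(-27, -77, -78) = -27
Q (MIN): min(39, 45, -5, -27) = -27
ad (MIN): min(94, -10, 63) = -10
ae (MIN): min(-51, -42, 52) = -51
af (MIN): min(-78, 42) = -78
g (MAX): max(-10, -51, -78) = -10
ag (MIN): min(51, 4, 5) = 4
ah (MIN): min(-88, -84) = -88
h (MAX): max(4, -88) = 4
R (MIN): min(-10, 4) = -10
top (MAX): max(-52, -27, -10) = -10
At top, MAX picks R (highest: -10).
At R, MIN picks g (lowest: -10).
At g, MAX picks ad (highest: -10).
At ad, MIN picks cn (lowest: -10).
Terminal value -10.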